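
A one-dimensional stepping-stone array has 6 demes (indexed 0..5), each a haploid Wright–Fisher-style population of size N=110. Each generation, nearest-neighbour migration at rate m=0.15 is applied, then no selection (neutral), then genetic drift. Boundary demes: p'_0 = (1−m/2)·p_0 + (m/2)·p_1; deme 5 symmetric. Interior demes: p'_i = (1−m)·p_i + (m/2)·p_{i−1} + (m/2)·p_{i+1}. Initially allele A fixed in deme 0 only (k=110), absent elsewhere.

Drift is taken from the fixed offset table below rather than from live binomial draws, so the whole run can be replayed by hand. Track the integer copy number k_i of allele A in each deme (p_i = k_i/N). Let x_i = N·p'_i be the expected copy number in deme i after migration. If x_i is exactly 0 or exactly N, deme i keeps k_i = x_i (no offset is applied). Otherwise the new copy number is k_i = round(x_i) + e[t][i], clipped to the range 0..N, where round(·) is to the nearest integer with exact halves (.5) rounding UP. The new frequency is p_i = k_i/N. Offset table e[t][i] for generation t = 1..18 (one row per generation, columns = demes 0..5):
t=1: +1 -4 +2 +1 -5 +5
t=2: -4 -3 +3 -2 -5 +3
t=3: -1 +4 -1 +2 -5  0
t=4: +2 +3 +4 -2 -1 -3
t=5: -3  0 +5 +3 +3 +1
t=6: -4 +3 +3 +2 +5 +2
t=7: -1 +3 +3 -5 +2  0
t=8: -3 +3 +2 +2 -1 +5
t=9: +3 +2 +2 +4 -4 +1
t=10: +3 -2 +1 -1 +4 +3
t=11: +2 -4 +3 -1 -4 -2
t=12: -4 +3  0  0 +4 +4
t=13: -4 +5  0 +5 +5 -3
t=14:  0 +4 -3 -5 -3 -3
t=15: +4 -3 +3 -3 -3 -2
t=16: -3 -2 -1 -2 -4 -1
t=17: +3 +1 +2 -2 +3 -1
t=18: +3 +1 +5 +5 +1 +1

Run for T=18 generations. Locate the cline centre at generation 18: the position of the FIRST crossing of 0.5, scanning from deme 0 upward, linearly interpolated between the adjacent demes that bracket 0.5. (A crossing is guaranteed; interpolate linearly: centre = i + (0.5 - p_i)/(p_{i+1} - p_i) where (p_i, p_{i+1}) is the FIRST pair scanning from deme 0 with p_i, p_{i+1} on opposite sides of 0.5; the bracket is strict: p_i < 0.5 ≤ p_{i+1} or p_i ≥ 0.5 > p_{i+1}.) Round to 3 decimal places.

t=0: k=[110 0 0 0 0 0]
t=1: x=[101.7500 8.2500 0.0000 0.0000 0.0000 0.0000] k=[103 4 0 0 0 0]
t=2: x=[95.5750 11.1250 0.3000 0.0000 0.0000 0.0000] k=[92 8 3 0 0 0]
t=3: x=[85.7000 13.9250 3.1500 0.2250 0.0000 0.0000] k=[85 18 2 2 0 0]
t=4: x=[79.9750 21.8250 3.2000 1.8500 0.1500 0.0000] k=[82 25 7 0 0 0]
t=5: x=[77.7250 27.9250 7.8250 0.5250 0.0000 0.0000] k=[75 28 13 4 0 0]
t=6: x=[71.4750 30.4000 13.4500 4.3750 0.3000 0.0000] k=[67 33 16 6 5 0]
t=7: x=[64.4500 34.2750 16.5250 6.6750 4.7000 0.3750] k=[63 37 20 2 7 0]
t=8: x=[61.0500 37.6750 19.9250 3.7250 6.1000 0.5250] k=[58 41 22 6 5 6]
t=9: x=[56.7250 40.8500 22.2250 7.1250 5.1500 5.9250] k=[60 43 24 11 1 7]
t=10: x=[58.7250 42.8500 24.4500 11.2250 2.2000 6.5500] k=[62 41 25 10 6 10]
t=11: x=[60.4250 41.3750 25.0750 10.8250 6.6000 9.7000] k=[62 37 28 10 3 8]
t=12: x=[60.1250 38.2000 27.3250 10.8250 3.9000 7.6250] k=[56 41 27 11 8 12]
t=13: x=[54.8750 41.0750 26.8500 11.9750 8.5250 11.7000] k=[51 46 27 17 14 9]
t=14: x=[50.6250 44.9500 27.6750 17.5250 13.8500 9.3750] k=[51 49 25 13 11 6]
t=15: x=[50.8500 47.3500 25.9000 13.7500 10.7750 6.3750] k=[55 44 29 11 8 4]
t=16: x=[54.1750 43.7000 28.7750 12.1250 7.9250 4.3000] k=[51 42 28 10 4 3]
t=17: x=[50.3250 41.6250 27.7000 10.9000 4.3750 3.0750] k=[53 43 30 9 7 2]
t=18: x=[52.2500 42.7750 29.4000 10.4250 6.7750 2.3750] k=[55 44 34 15 8 3]

0.000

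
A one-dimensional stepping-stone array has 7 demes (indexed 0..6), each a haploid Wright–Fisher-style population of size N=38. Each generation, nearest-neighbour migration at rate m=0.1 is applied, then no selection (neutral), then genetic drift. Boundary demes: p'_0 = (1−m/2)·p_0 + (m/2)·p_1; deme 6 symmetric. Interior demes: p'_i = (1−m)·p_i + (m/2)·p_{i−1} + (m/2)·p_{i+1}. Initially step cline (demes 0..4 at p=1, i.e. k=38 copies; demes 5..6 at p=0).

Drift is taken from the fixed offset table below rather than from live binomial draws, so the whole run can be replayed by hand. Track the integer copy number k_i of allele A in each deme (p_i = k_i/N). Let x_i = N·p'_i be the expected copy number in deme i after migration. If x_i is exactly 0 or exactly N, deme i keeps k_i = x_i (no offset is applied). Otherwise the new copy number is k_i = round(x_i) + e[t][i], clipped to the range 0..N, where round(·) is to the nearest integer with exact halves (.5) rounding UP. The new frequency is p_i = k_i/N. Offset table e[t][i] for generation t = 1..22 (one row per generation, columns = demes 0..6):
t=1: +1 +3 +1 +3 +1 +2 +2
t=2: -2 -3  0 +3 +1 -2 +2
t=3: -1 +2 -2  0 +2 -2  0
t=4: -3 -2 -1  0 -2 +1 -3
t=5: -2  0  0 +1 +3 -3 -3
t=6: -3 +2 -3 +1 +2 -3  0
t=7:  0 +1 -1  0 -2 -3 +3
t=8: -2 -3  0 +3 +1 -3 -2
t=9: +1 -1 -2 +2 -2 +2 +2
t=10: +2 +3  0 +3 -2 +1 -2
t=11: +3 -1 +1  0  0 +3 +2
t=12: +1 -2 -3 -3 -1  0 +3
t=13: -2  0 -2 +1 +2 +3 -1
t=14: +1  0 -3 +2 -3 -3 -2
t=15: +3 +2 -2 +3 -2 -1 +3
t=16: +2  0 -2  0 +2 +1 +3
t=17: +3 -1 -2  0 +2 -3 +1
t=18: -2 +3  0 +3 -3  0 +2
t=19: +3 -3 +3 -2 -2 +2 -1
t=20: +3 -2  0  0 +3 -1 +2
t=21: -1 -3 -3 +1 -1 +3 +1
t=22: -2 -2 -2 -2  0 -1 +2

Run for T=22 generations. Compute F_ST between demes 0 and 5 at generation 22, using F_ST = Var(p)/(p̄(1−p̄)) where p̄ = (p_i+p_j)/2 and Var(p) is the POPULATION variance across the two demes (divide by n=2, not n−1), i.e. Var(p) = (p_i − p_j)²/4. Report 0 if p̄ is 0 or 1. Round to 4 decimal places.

0.3077

t=0: k=[38 38 38 38 38 0 0]
t=1: x=[38.0000 38.0000 38.0000 38.0000 36.1000 1.9000 0.0000] k=[38 38 38 38 37 4 0]
t=2: x=[38.0000 38.0000 38.0000 37.9500 35.4000 5.4500 0.2000] k=[38 38 38 38 36 3 2]
t=3: x=[38.0000 38.0000 38.0000 37.9000 34.4500 4.6000 2.0500] k=[38 38 38 38 36 3 2]
t=4: x=[38.0000 38.0000 38.0000 37.9000 34.4500 4.6000 2.0500] k=[38 38 38 38 32 6 0]
t=5: x=[38.0000 38.0000 38.0000 37.7000 31.0000 7.0000 0.3000] k=[38 38 38 38 34 4 0]
t=6: x=[38.0000 38.0000 38.0000 37.8000 32.7000 5.3000 0.2000] k=[38 38 38 38 35 2 0]
t=7: x=[38.0000 38.0000 38.0000 37.8500 33.5000 3.5500 0.1000] k=[38 38 38 38 32 1 3]
t=8: x=[38.0000 38.0000 38.0000 37.7000 30.7500 2.6500 2.9000] k=[38 38 38 38 32 0 1]
t=9: x=[38.0000 38.0000 38.0000 37.7000 30.7000 1.6500 0.9500] k=[38 38 38 38 29 4 3]
t=10: x=[38.0000 38.0000 38.0000 37.5500 28.2000 5.2000 3.0500] k=[38 38 38 38 26 6 1]
t=11: x=[38.0000 38.0000 38.0000 37.4000 25.6000 6.7500 1.2500] k=[38 38 38 37 26 10 3]
t=12: x=[38.0000 38.0000 37.9500 36.5000 25.7500 10.4500 3.3500] k=[38 38 35 34 25 10 6]
t=13: x=[38.0000 37.8500 35.1000 33.6000 24.7000 10.5500 6.2000] k=[38 38 33 35 27 14 5]
t=14: x=[38.0000 37.7500 33.3500 34.5000 26.7500 14.2000 5.4500] k=[38 38 30 37 24 11 3]
t=15: x=[38.0000 37.6000 30.7500 36.0000 24.0000 11.2500 3.4000] k=[38 38 29 38 22 10 6]
t=16: x=[38.0000 37.5500 29.9000 36.7500 22.2000 10.4000 6.2000] k=[38 38 28 37 24 11 9]
t=17: x=[38.0000 37.5000 28.9500 35.9000 24.0000 11.5500 9.1000] k=[38 37 27 36 26 9 10]
t=18: x=[37.9500 36.5500 27.9500 35.0500 25.6500 9.9000 9.9500] k=[36 38 28 38 23 10 12]
t=19: x=[36.1000 37.4000 29.0000 36.7500 23.1000 10.7500 11.9000] k=[38 34 32 35 21 13 11]
t=20: x=[37.8000 34.1000 32.2500 34.1500 21.3000 13.3000 11.1000] k=[38 32 32 34 24 12 13]
t=21: x=[37.7000 32.3000 32.1000 33.4000 23.9000 12.6500 12.9500] k=[37 29 29 34 23 16 14]
t=22: x=[36.6000 29.4000 29.2500 33.2000 23.2000 16.2500 14.1000] k=[35 27 27 31 23 15 16]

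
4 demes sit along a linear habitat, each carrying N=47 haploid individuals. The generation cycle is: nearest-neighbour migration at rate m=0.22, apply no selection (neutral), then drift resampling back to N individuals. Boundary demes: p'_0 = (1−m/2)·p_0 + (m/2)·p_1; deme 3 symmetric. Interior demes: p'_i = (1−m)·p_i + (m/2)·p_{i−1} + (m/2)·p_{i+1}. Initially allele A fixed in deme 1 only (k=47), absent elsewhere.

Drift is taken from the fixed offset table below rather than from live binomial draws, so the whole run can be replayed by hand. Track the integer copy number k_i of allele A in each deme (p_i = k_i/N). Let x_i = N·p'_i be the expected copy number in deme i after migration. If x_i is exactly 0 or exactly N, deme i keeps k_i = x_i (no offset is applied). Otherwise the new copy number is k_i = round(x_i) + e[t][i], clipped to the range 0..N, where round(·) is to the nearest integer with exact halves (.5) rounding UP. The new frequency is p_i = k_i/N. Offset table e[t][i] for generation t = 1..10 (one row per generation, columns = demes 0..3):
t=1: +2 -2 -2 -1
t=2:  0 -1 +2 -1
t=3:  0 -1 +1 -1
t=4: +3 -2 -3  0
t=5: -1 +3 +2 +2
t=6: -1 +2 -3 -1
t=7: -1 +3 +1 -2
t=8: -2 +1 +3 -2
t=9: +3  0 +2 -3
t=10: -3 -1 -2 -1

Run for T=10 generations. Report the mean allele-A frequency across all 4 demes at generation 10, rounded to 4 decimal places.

t=0: k=[0 47 0 0]
t=1: x=[5.1700 36.6600 5.1700 0.0000] k=[7 35 3 0]
t=2: x=[10.0800 28.4000 6.1900 0.3300] k=[10 27 8 0]
t=3: x=[11.8700 23.0400 9.2100 0.8800] k=[12 22 10 0]
t=4: x=[13.1000 19.5800 10.2200 1.1000] k=[16 18 7 1]
t=5: x=[16.2200 16.5700 7.5500 1.6600] k=[15 20 10 4]
t=6: x=[15.5500 18.3500 10.4400 4.6600] k=[15 20 7 4]
t=7: x=[15.5500 18.0200 8.1000 4.3300] k=[15 21 9 2]
t=8: x=[15.6600 19.0200 9.5500 2.7700] k=[14 20 13 1]
t=9: x=[14.6600 18.5700 12.4500 2.3200] k=[18 19 14 0]
t=10: x=[18.1100 18.3400 13.0100 1.5400] k=[15 17 11 1]

0.2340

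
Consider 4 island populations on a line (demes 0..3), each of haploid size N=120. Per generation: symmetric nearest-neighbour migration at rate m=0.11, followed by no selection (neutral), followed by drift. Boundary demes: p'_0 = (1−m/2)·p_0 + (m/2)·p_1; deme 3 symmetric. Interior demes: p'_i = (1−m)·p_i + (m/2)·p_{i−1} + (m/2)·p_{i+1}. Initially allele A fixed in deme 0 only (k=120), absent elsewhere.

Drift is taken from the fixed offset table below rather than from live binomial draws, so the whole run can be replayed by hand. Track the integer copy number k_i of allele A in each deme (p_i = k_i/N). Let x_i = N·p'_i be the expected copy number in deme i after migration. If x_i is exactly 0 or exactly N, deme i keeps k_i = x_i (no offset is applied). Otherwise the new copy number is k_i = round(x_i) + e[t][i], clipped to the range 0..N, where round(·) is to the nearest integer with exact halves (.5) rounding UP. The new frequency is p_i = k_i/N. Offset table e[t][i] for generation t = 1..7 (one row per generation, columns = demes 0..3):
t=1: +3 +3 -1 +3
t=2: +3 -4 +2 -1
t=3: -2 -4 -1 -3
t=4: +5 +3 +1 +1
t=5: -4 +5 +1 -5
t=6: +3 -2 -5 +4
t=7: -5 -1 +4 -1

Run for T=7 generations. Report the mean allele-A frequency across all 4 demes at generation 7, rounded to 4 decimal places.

t=0: k=[120 0 0 0]
t=1: x=[113.4000 6.6000 0.0000 0.0000] k=[116 10 0 0]
t=2: x=[110.1700 15.2800 0.5500 0.0000] k=[113 11 3 0]
t=3: x=[107.3900 16.1700 3.2750 0.1650] k=[105 12 2 0]
t=4: x=[99.8850 16.5650 2.4400 0.1100] k=[105 20 3 1]
t=5: x=[100.3250 23.7400 3.8250 1.1100] k=[96 29 5 0]
t=6: x=[92.3150 31.3650 6.0450 0.2750] k=[95 29 1 4]
t=7: x=[91.3700 31.0900 2.7050 3.8350] k=[86 30 7 3]

0.2625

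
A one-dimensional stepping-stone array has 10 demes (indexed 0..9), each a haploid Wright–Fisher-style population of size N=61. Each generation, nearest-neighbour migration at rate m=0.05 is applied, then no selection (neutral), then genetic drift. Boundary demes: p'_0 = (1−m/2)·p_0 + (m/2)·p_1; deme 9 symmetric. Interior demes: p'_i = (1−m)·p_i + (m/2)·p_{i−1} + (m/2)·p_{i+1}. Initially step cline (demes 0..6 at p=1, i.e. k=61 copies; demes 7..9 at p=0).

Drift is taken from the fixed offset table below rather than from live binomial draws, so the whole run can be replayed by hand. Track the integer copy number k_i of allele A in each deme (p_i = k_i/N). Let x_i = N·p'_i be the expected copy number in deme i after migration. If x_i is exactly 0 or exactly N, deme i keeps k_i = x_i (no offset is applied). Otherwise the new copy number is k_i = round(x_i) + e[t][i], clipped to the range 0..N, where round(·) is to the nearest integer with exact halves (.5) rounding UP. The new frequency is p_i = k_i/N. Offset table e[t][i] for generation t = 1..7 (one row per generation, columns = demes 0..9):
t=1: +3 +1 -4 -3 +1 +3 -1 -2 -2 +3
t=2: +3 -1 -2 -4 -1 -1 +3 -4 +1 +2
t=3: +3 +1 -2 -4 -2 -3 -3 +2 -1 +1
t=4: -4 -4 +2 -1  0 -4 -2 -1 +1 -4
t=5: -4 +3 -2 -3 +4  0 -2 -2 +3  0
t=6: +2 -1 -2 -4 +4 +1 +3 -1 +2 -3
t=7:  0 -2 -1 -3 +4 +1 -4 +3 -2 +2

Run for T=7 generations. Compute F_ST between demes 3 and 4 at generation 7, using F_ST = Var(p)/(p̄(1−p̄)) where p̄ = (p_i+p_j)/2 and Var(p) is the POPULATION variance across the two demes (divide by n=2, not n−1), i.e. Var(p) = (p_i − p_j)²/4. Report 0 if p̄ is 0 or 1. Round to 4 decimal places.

t=0: k=[61 61 61 61 61 61 61 0 0 0]
t=1: x=[61.0000 61.0000 61.0000 61.0000 61.0000 61.0000 59.4750 1.5250 0.0000 0.0000] k=[61 61 61 61 61 61 58 0 0 0]
t=2: x=[61.0000 61.0000 61.0000 61.0000 61.0000 60.9250 56.6250 1.4500 0.0000 0.0000] k=[61 61 61 61 61 60 60 0 0 0]
t=3: x=[61.0000 61.0000 61.0000 61.0000 60.9750 60.0250 58.5000 1.5000 0.0000 0.0000] k=[61 61 61 61 59 57 56 4 0 0]
t=4: x=[61.0000 61.0000 61.0000 60.9500 59.0000 57.0250 54.7250 5.2000 0.1000 0.0000] k=[61 61 61 60 59 53 53 4 1 0]
t=5: x=[61.0000 61.0000 60.9750 60.0000 58.8750 53.1500 51.7750 5.1500 1.0500 0.0250] k=[61 61 59 57 61 53 50 3 4 0]
t=6: x=[61.0000 60.9500 59.0000 57.1500 60.7000 53.1250 48.9000 4.2000 3.8750 0.1000] k=[61 60 57 53 61 54 52 3 6 0]
t=7: x=[60.9750 59.9500 56.9750 53.3000 60.6250 54.1250 50.8250 4.3000 5.7750 0.1500] k=[61 58 56 50 61 55 47 7 4 2]

0.0991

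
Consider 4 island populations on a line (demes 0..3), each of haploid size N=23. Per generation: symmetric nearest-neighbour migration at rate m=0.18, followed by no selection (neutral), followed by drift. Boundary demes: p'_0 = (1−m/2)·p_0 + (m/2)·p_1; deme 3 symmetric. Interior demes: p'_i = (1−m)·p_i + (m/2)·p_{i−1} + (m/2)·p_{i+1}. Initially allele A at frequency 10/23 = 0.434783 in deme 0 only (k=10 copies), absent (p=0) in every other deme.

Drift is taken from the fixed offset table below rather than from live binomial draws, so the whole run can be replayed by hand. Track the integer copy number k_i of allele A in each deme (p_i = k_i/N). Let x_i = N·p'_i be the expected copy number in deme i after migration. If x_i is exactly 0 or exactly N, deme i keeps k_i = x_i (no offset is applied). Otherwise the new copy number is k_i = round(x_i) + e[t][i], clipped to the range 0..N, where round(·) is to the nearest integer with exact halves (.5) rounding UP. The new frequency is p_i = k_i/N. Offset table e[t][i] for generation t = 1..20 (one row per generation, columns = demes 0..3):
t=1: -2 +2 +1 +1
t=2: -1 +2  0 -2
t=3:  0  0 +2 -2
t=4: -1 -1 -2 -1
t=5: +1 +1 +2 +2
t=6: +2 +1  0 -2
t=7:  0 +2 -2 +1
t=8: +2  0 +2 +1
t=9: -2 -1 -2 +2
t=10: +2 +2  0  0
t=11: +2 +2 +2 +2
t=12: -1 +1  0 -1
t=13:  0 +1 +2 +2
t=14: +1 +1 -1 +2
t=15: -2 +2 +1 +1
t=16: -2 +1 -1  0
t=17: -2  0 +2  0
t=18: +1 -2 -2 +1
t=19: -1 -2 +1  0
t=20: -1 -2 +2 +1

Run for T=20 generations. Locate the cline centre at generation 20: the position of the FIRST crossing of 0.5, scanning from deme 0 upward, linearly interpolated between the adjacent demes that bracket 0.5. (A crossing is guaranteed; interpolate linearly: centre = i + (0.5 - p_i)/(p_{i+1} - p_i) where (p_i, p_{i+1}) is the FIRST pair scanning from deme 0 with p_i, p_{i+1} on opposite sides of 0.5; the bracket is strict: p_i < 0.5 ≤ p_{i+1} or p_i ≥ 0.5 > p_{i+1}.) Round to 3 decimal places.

1.786

t=0: k=[10 0 0 0]
t=1: x=[9.1000 0.9000 0.0000 0.0000] k=[7 3 0 0]
t=2: x=[6.6400 3.0900 0.2700 0.0000] k=[6 5 0 0]
t=3: x=[5.9100 4.6400 0.4500 0.0000] k=[6 5 2 0]
t=4: x=[5.9100 4.8200 2.0900 0.1800] k=[5 4 0 0]
t=5: x=[4.9100 3.7300 0.3600 0.0000] k=[6 5 2 0]
t=6: x=[5.9100 4.8200 2.0900 0.1800] k=[8 6 2 0]
t=7: x=[7.8200 5.8200 2.1800 0.1800] k=[8 8 0 1]
t=8: x=[8.0000 7.2800 0.8100 0.9100] k=[10 7 3 2]
t=9: x=[9.7300 6.9100 3.2700 2.0900] k=[8 6 1 4]
t=10: x=[7.8200 5.7300 1.7200 3.7300] k=[10 8 2 4]
t=11: x=[9.8200 7.6400 2.7200 3.8200] k=[12 10 5 6]
t=12: x=[11.8200 9.7300 5.5400 5.9100] k=[11 11 6 5]
t=13: x=[11.0000 10.5500 6.3600 5.0900] k=[11 12 8 7]
t=14: x=[11.0900 11.5500 8.2700 7.0900] k=[12 13 7 9]
t=15: x=[12.0900 12.3700 7.7200 8.8200] k=[10 14 9 10]
t=16: x=[10.3600 13.1900 9.5400 9.9100] k=[8 14 9 10]
t=17: x=[8.5400 13.0100 9.5400 9.9100] k=[7 13 12 10]
t=18: x=[7.5400 12.3700 11.9100 10.1800] k=[9 10 10 11]
t=19: x=[9.0900 9.9100 10.0900 10.9100] k=[8 8 11 11]
t=20: x=[8.0000 8.2700 10.7300 11.0000] k=[7 6 13 12]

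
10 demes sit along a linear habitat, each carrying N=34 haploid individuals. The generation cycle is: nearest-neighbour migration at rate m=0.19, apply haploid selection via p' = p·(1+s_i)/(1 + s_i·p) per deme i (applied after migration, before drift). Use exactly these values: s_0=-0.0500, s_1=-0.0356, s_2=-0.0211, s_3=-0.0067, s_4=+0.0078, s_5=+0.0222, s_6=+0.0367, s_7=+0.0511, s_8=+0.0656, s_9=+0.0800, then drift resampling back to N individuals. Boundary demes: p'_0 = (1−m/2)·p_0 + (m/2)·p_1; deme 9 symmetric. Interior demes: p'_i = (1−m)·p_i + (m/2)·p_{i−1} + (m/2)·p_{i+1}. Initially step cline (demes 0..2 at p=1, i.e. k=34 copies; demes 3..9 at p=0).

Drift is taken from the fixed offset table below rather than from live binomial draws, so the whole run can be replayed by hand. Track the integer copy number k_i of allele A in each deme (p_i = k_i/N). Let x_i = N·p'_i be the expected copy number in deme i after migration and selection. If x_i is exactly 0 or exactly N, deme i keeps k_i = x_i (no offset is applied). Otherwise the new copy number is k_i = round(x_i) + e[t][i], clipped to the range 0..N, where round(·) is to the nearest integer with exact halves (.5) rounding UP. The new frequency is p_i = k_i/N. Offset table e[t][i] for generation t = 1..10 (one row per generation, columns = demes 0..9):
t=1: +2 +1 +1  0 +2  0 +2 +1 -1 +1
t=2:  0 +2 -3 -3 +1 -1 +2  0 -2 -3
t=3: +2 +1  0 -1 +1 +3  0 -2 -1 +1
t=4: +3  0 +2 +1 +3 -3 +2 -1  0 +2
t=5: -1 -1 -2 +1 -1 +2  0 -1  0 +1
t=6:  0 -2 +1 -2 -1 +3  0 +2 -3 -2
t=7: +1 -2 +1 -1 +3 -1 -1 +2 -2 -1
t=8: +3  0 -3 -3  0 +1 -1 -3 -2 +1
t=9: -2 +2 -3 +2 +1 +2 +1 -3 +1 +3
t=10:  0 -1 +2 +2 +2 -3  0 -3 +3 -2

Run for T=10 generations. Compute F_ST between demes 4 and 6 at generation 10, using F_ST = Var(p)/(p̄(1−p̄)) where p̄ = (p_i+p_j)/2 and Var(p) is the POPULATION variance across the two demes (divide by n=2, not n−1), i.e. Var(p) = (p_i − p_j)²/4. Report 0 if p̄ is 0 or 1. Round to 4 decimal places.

t=0: k=[34 34 34 0 0 0 0 0 0 0]
t=1: x=[34.0000 34.0000 30.7071 3.2104 0.0000 0.0000 0.0000 0.0000 0.0000 0.0000] k=[34 34 32 3 0 0 0 0 0 0]
t=2: x=[34.0000 33.8030 29.3501 5.4392 0.2872 0.0000 0.0000 0.0000 0.0000 0.0000] k=[34 34 26 2 1 0 0 0 0 0]
t=3: x=[34.0000 33.2126 24.3331 4.1604 1.0076 0.0971 0.0000 0.0000 0.0000 0.0000] k=[34 34 24 3 2 3 0 0 0 0]
t=4: x=[34.0000 33.0159 22.7954 4.8719 2.2060 2.6736 0.2954 0.0000 0.0000 0.0000] k=[34 33 25 6 5 0 2 0 0 0]
t=5: x=[33.9000 32.2767 23.8034 7.6700 4.6511 0.6795 1.6765 0.1997 0.0000 0.0000] k=[33 31 22 9 4 3 2 0 0 0]
t=6: x=[32.7497 30.2148 21.4516 9.7133 4.4097 3.0606 1.9709 0.1997 0.0000 0.0000] k=[33 28 22 8 3 6 2 2 0 0]
t=7: x=[32.4509 27.7216 21.0696 8.8110 3.7861 5.4345 2.4610 1.8973 0.2024 0.0000] k=[33 26 22 8 7 4 1 4 0 0]
t=8: x=[32.2519 26.0667 20.8786 9.1898 6.8524 4.0781 1.6249 3.4879 0.4046 0.0000] k=[34 26 18 6 7 5 1 0 0 0]
t=9: x=[33.2009 25.7761 17.4389 7.1968 6.7570 4.9014 1.3303 0.0998 0.0000 0.0000] k=[31 28 14 9 8 7 2 0 0 0]
t=10: x=[30.5596 26.7504 14.6769 9.3344 8.0476 6.7378 2.3630 0.1997 0.0000 0.0000] k=[31 26 17 11 10 4 2 0 0 0]

0.0952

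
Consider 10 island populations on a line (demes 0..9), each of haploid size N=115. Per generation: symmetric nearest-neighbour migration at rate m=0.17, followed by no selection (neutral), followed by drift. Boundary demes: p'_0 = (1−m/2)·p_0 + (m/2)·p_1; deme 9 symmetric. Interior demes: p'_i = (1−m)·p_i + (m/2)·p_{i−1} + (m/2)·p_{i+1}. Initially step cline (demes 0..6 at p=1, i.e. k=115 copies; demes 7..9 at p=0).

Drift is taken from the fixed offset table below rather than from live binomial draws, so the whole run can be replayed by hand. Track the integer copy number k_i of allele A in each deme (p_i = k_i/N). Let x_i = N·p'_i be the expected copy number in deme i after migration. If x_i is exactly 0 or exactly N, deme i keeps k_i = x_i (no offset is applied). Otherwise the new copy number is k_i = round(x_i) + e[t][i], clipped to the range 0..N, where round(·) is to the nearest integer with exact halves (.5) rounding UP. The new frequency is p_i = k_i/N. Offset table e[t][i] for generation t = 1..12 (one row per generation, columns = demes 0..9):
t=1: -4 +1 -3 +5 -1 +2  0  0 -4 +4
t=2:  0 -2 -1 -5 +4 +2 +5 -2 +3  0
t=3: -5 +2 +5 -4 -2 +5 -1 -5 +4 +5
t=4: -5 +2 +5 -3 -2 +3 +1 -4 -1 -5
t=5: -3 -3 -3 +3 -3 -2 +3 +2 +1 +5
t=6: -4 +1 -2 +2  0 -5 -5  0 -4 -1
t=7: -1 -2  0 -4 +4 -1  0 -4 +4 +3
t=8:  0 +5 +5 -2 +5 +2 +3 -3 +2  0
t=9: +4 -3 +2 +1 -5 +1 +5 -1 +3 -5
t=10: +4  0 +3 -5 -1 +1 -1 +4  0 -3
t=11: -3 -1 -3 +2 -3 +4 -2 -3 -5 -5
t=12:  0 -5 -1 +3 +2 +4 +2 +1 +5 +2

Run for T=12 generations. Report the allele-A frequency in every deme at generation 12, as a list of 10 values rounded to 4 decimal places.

[1.0000, 0.9565, 0.9565, 0.9826, 0.9391, 0.9304, 0.6696, 0.3391, 0.1739, 0.0261]

t=0: k=[115 115 115 115 115 115 115 0 0 0]
t=1: x=[115.0000 115.0000 115.0000 115.0000 115.0000 115.0000 105.2250 9.7750 0.0000 0.0000] k=[115 115 115 115 115 115 105 10 0 0]
t=2: x=[115.0000 115.0000 115.0000 115.0000 115.0000 114.1500 97.7750 17.2250 0.8500 0.0000] k=[115 115 115 115 115 115 103 15 4 0]
t=3: x=[115.0000 115.0000 115.0000 115.0000 115.0000 113.9800 96.5400 21.5450 4.5950 0.3400] k=[115 115 115 115 115 115 96 17 9 5]
t=4: x=[115.0000 115.0000 115.0000 115.0000 115.0000 113.3850 90.9000 23.0350 9.3400 5.3400] k=[115 115 115 115 115 115 92 19 8 0]
t=5: x=[115.0000 115.0000 115.0000 115.0000 115.0000 113.0450 87.7500 24.2700 8.2550 0.6800] k=[115 115 115 115 115 111 91 26 9 6]
t=6: x=[115.0000 115.0000 115.0000 115.0000 114.6600 109.6400 87.1750 30.0800 10.1900 6.2550] k=[115 115 115 115 115 105 82 30 6 5]
t=7: x=[115.0000 115.0000 115.0000 115.0000 114.1500 103.8950 79.5350 32.3800 7.9550 5.0850] k=[115 115 115 115 115 103 80 28 12 8]
t=8: x=[115.0000 115.0000 115.0000 115.0000 113.9800 102.0650 77.5350 31.0600 13.0200 8.3400] k=[115 115 115 115 115 104 81 28 15 8]
t=9: x=[115.0000 115.0000 115.0000 115.0000 114.0650 102.9800 78.4500 31.4000 15.5100 8.5950] k=[115 115 115 115 109 104 83 30 19 4]
t=10: x=[115.0000 115.0000 115.0000 114.4900 109.0850 102.6400 80.2800 33.5700 18.6600 5.2750] k=[115 115 115 109 108 104 79 38 19 2]
t=11: x=[115.0000 115.0000 114.4900 109.4250 107.7450 102.2150 77.6400 39.8700 19.1700 3.4450] k=[115 115 111 111 105 106 76 37 14 0]
t=12: x=[115.0000 114.6600 111.3400 110.4900 105.5950 103.3650 75.2350 38.3600 14.7650 1.1900] k=[115 110 110 113 108 107 77 39 20 3]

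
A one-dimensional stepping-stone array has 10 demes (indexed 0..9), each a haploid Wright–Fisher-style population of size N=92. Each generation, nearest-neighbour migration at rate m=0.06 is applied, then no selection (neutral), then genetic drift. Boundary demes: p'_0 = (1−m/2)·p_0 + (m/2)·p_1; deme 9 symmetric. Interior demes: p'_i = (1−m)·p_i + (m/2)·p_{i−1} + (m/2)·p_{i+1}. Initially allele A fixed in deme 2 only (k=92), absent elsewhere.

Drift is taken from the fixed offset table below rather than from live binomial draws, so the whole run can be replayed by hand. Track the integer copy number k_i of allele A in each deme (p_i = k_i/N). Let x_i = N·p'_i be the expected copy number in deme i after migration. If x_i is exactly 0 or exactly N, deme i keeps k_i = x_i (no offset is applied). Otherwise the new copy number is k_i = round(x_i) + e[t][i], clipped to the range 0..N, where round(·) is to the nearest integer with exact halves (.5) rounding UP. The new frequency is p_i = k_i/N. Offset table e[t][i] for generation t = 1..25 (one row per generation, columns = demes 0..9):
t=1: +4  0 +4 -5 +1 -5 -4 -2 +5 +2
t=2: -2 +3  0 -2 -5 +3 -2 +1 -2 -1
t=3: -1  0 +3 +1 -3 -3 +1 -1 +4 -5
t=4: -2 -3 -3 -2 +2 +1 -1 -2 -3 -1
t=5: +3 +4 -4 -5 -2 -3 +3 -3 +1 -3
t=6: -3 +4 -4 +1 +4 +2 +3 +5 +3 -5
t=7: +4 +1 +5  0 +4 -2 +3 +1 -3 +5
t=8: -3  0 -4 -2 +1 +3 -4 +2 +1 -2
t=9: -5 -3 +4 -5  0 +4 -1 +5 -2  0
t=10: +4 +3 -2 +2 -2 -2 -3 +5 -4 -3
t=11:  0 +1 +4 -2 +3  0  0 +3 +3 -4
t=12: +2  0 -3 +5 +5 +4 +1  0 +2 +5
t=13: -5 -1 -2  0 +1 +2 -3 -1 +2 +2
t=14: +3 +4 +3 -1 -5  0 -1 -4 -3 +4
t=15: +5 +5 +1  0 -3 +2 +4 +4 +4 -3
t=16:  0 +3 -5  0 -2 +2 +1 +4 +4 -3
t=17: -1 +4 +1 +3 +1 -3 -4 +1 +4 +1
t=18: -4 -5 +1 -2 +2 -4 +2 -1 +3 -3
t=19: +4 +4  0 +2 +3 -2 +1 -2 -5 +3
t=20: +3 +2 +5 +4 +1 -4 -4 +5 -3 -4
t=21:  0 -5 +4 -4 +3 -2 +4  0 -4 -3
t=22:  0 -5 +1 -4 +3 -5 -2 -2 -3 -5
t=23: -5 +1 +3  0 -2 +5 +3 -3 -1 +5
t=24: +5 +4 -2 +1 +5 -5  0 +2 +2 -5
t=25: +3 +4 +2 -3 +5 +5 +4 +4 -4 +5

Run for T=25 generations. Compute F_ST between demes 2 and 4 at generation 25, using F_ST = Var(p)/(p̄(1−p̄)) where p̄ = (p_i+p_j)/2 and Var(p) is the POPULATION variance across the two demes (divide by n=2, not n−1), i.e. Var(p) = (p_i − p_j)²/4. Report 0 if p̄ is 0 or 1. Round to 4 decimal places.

t=0: k=[0 0 92 0 0 0 0 0 0 0]
t=1: x=[0.0000 2.7600 86.4800 2.7600 0.0000 0.0000 0.0000 0.0000 0.0000 0.0000] k=[0 3 90 0 0 0 0 0 0 0]
t=2: x=[0.0900 5.5200 84.6900 2.7000 0.0000 0.0000 0.0000 0.0000 0.0000 0.0000] k=[0 9 85 1 0 0 0 0 0 0]
t=3: x=[0.2700 11.0100 80.2000 3.4900 0.0300 0.0000 0.0000 0.0000 0.0000 0.0000] k=[0 11 83 4 0 0 0 0 0 0]
t=4: x=[0.3300 12.8300 78.4700 6.2500 0.1200 0.0000 0.0000 0.0000 0.0000 0.0000] k=[0 10 75 4 2 0 0 0 0 0]
t=5: x=[0.3000 11.6500 70.9200 6.0700 2.0000 0.0600 0.0000 0.0000 0.0000 0.0000] k=[3 16 67 1 0 0 0 0 0 0]
t=6: x=[3.3900 17.1400 63.4900 2.9500 0.0300 0.0000 0.0000 0.0000 0.0000 0.0000] k=[0 21 59 4 4 0 0 0 0 0]
t=7: x=[0.6300 21.5100 56.2100 5.6500 3.8800 0.1200 0.0000 0.0000 0.0000 0.0000] k=[5 23 61 6 8 0 0 0 0 0]
t=8: x=[5.5400 23.6000 58.2100 7.7100 7.7000 0.2400 0.0000 0.0000 0.0000 0.0000] k=[3 24 54 6 9 3 0 0 0 0]
t=9: x=[3.6300 24.2700 51.6600 7.5300 8.7300 3.0900 0.0900 0.0000 0.0000 0.0000] k=[0 21 56 3 9 7 0 0 0 0]
t=10: x=[0.6300 21.4200 53.3600 4.7700 8.7600 6.8500 0.2100 0.0000 0.0000 0.0000] k=[5 24 51 7 7 5 0 0 0 0]
t=11: x=[5.5700 24.2400 48.8700 8.3200 6.9400 4.9100 0.1500 0.0000 0.0000 0.0000] k=[6 25 53 6 10 5 0 0 0 0]
t=12: x=[6.5700 25.2700 50.7500 7.5300 9.7300 5.0000 0.1500 0.0000 0.0000 0.0000] k=[9 25 48 13 15 9 1 0 0 0]
t=13: x=[9.4800 25.2100 46.2600 14.1100 14.7600 8.9400 1.2100 0.0300 0.0000 0.0000] k=[4 24 44 14 16 11 0 0 0 0]
t=14: x=[4.6000 24.0000 42.5000 14.9600 15.7900 10.8200 0.3300 0.0000 0.0000 0.0000] k=[8 28 46 14 11 11 0 0 0 0]
t=15: x=[8.6000 27.9400 44.5000 14.8700 11.0900 10.6700 0.3300 0.0000 0.0000 0.0000] k=[14 33 46 15 8 13 4 0 0 0]
t=16: x=[14.5700 32.8200 44.6800 15.7200 8.3600 12.5800 4.1500 0.1200 0.0000 0.0000] k=[15 36 40 16 6 15 5 4 0 0]
t=17: x=[15.6300 35.4900 39.1600 16.4200 6.5700 14.4300 5.2700 3.9100 0.1200 0.0000] k=[15 39 40 19 8 11 1 5 4 0]
t=18: x=[15.7200 38.3100 39.3400 19.3000 8.4200 10.6100 1.4200 4.8500 3.9100 0.1200] k=[12 33 40 17 10 7 3 4 7 0]
t=19: x=[12.6300 32.5800 39.1000 17.4800 10.1200 6.9700 3.1500 4.0600 6.7000 0.2100] k=[17 37 39 19 13 5 4 2 2 3]
t=20: x=[17.6000 36.4600 38.3400 19.4200 12.9400 5.2100 3.9700 2.0600 2.0300 2.9700] k=[21 38 43 23 14 1 0 7 0 0]
t=21: x=[21.5100 37.6400 42.2500 23.3300 13.8800 1.3600 0.2400 6.5800 0.2100 0.0000] k=[22 33 46 19 17 0 4 7 0 0]
t=22: x=[22.3300 33.0600 44.8000 19.7500 16.5500 0.6300 3.9700 6.7000 0.2100 0.0000] k=[22 28 46 16 20 0 2 5 0 0]
t=23: x=[22.1800 28.3600 44.5600 17.0200 19.2800 0.6600 2.0300 4.7600 0.1500 0.0000] k=[17 29 48 17 17 6 5 2 0 0]
t=24: x=[17.3600 29.2100 46.5000 17.9300 16.6700 6.3000 4.9400 2.0300 0.0600 0.0000] k=[22 33 45 19 22 1 5 4 2 0]
t=25: x=[22.3300 33.0300 43.8600 19.8700 21.2800 1.7500 4.8500 3.9700 2.0000 0.0600] k=[25 37 46 17 26 7 9 8 0 5]

0.0496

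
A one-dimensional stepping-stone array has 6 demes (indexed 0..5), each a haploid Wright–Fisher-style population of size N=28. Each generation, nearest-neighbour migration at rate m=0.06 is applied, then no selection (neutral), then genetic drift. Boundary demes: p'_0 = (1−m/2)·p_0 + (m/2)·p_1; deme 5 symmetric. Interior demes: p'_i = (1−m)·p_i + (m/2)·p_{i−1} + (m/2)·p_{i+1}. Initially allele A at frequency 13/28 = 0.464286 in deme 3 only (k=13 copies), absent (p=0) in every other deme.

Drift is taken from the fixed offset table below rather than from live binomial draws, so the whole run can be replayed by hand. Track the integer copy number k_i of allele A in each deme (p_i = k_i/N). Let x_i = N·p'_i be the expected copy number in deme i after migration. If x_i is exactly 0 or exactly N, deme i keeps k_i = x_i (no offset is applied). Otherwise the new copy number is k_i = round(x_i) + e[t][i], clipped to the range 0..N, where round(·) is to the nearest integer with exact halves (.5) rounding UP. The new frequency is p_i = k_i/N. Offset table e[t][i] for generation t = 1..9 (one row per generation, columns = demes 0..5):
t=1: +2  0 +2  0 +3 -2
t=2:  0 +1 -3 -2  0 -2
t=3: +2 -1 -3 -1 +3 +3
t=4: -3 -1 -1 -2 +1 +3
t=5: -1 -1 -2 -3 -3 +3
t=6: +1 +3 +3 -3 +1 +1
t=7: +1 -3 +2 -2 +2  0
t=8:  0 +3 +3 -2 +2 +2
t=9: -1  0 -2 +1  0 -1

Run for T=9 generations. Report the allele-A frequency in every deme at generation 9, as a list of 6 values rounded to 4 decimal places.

[0.0000, 0.1071, 0.2143, 0.0714, 0.3214, 0.3929]

t=0: k=[0 0 0 13 0 0]
t=1: x=[0.0000 0.0000 0.3900 12.2200 0.3900 0.0000] k=[0 0 2 12 3 0]
t=2: x=[0.0000 0.0600 2.2400 11.4300 3.1800 0.0900] k=[0 1 0 9 3 0]
t=3: x=[0.0300 0.9400 0.3000 8.5500 3.0900 0.0900] k=[2 0 0 8 6 3]
t=4: x=[1.9400 0.0600 0.2400 7.7000 5.9700 3.0900] k=[0 0 0 6 7 6]
t=5: x=[0.0000 0.0000 0.1800 5.8500 6.9400 6.0300] k=[0 0 0 3 4 9]
t=6: x=[0.0000 0.0000 0.0900 2.9400 4.1200 8.8500] k=[0 0 3 0 5 10]
t=7: x=[0.0000 0.0900 2.8200 0.2400 5.0000 9.8500] k=[0 0 5 0 7 10]
t=8: x=[0.0000 0.1500 4.7000 0.3600 6.8800 9.9100] k=[0 3 8 0 9 12]
t=9: x=[0.0900 3.0600 7.6100 0.5100 8.8200 11.9100] k=[0 3 6 2 9 11]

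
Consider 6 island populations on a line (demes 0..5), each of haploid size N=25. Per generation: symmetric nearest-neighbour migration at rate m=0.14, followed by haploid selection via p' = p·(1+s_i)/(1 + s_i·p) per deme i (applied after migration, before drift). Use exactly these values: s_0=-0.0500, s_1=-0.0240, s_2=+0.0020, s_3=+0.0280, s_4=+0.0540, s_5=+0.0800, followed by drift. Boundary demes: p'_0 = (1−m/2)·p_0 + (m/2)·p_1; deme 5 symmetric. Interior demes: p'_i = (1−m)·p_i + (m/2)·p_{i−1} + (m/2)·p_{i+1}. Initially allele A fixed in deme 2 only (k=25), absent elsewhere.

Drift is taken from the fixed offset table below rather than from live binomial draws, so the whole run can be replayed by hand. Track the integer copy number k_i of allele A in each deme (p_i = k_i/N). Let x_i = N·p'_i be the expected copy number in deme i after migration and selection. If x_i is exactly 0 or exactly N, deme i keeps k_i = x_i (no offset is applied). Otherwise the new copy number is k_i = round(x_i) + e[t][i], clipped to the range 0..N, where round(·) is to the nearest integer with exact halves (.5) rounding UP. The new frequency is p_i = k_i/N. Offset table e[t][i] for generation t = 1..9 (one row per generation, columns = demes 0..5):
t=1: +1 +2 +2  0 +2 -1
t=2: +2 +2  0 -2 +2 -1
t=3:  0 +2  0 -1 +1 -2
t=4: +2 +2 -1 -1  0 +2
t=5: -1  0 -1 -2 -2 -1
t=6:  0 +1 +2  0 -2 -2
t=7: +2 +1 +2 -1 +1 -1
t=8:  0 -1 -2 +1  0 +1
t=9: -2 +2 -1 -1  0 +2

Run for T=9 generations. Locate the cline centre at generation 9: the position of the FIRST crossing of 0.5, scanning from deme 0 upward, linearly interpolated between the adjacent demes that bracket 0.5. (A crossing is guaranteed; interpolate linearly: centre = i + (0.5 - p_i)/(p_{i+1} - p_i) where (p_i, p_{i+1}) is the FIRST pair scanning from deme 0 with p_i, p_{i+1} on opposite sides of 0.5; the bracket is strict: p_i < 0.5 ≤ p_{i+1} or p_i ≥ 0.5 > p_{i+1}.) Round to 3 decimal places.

0.950

t=0: k=[0 0 25 0 0 0]
t=1: x=[0.0000 1.7109 21.5060 1.7955 0.0000 0.0000] k=[0 4 24 2 0 0]
t=2: x=[0.2661 5.0218 21.0666 3.4819 0.1475 0.0000] k=[2 7 21 1 2 0]
t=3: x=[2.2430 7.5018 18.6295 2.5322 1.8794 0.1511] k=[2 10 19 2 3 0]
t=4: x=[2.4445 9.9243 17.1907 3.3391 2.8501 0.2266] k=[4 12 16 2 3 2]
t=5: x=[4.3719 11.5689 14.7521 3.1247 2.9959 2.2209] k=[3 12 14 1 1 1]
t=6: x=[3.4737 11.3593 12.9625 1.9593 1.0517 1.0766] k=[3 12 15 2 0 0]
t=7: x=[3.4737 11.4291 13.8923 2.8388 0.1475 0.0000] k=[5 12 16 2 1 0]
t=8: x=[5.2734 11.6388 14.7521 2.9818 1.0517 0.0756] k=[5 11 13 4 1 1]
t=9: x=[5.2054 10.5715 12.2425 4.5214 1.2720 1.0766] k=[3 13 11 4 1 3]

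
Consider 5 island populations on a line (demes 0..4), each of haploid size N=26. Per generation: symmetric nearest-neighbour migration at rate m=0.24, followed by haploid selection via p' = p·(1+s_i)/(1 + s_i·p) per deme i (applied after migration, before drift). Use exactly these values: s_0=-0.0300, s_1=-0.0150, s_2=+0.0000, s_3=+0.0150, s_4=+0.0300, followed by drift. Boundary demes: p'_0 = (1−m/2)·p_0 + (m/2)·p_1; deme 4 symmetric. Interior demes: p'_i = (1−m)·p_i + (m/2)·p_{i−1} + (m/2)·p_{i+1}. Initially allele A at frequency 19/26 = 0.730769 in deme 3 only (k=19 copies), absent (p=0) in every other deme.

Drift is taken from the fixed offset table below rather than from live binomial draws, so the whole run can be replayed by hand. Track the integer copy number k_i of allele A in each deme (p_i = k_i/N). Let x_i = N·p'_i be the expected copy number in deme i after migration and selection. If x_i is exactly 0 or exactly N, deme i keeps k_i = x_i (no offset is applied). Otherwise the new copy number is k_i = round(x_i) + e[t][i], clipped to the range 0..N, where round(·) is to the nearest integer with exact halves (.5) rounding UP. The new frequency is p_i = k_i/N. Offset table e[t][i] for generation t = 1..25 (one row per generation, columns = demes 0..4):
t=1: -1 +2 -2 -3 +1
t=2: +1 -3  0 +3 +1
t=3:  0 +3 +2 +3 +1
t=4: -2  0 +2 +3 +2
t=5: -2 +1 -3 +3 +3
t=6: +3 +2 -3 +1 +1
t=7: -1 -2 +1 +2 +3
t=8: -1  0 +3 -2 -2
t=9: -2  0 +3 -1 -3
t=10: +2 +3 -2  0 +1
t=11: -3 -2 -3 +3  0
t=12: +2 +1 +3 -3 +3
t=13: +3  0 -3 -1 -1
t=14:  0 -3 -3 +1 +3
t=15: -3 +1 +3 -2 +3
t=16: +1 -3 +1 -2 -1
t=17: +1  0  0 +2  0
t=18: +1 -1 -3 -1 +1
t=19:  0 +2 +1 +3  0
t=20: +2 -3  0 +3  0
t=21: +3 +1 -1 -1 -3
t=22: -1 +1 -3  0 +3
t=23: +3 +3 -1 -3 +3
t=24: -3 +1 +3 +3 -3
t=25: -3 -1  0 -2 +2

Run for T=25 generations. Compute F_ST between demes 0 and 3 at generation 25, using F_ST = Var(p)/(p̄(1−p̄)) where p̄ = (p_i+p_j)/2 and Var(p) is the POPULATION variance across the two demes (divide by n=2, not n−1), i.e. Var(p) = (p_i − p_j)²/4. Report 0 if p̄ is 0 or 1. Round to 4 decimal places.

0.0824

t=0: k=[0 0 0 19 0]
t=1: x=[0.0000 0.0000 2.2800 14.5355 2.3422] k=[0 0 0 12 3]
t=2: x=[0.0000 0.0000 1.4400 9.5699 4.1827] k=[0 0 1 13 5]
t=3: x=[0.0000 0.1182 2.3200 10.6936 6.0969] k=[0 3 4 14 7]
t=4: x=[0.3493 2.7229 5.0800 12.0562 8.0028] k=[0 3 7 15 10]
t=5: x=[0.3493 3.0787 7.4800 13.5366 10.7861] k=[0 4 4 17 14]
t=6: x=[0.4659 3.4743 5.5600 15.1742 14.5497] k=[3 5 3 16 16]
t=7: x=[3.1546 4.4638 4.8000 14.5355 16.1813] k=[2 2 6 17 19]
t=8: x=[1.9445 2.4463 6.8400 16.0117 18.9134] k=[1 2 10 14 17]
t=9: x=[1.0878 2.8020 9.5200 13.9763 16.8163] k=[0 3 13 13 14]
t=10: x=[0.3493 3.7908 11.8000 13.2168 14.0710] k=[2 7 10 13 15]
t=11: x=[2.5296 6.6847 10.0000 12.9768 14.9482] k=[0 5 7 16 15]
t=12: x=[0.5824 4.5827 7.8400 14.8948 15.3066] k=[3 6 11 12 18]
t=13: x=[3.2719 6.1686 10.5200 12.6967 17.4505] k=[6 6 8 12 16]
t=14: x=[5.8606 6.1686 8.2400 12.0963 15.7044] k=[6 3 5 13 19]
t=15: x=[5.5066 3.5534 5.7200 12.8568 18.4395] k=[3 5 9 11 21]
t=16: x=[3.1546 5.1771 8.7600 12.0562 19.9385] k=[4 2 10 10 19]
t=17: x=[3.6631 3.1578 9.0400 11.1748 18.0837] k=[5 3 9 13 18]
t=18: x=[4.6427 3.9095 8.7600 13.2168 17.5693] k=[6 3 6 12 19]
t=19: x=[5.5066 3.6721 6.3600 12.2164 18.3209] k=[6 6 7 15 18]
t=20: x=[5.8606 6.0496 7.8400 14.4956 17.8068] k=[8 3 8 17 18]
t=21: x=[7.2398 4.1470 8.4800 16.1313 18.0441] k=[10 5 7 15 15]
t=22: x=[9.2180 5.7718 7.7200 14.1361 15.1871] k=[8 7 5 14 18]
t=23: x=[7.7137 6.8038 6.3200 13.4967 17.6880] k=[11 10 5 10 21]
t=24: x=[10.6878 9.4290 6.2000 10.8139 19.8203] k=[8 10 9 14 17]
t=25: x=[8.0695 9.5485 9.7200 13.8564 16.8163] k=[5 9 10 12 19]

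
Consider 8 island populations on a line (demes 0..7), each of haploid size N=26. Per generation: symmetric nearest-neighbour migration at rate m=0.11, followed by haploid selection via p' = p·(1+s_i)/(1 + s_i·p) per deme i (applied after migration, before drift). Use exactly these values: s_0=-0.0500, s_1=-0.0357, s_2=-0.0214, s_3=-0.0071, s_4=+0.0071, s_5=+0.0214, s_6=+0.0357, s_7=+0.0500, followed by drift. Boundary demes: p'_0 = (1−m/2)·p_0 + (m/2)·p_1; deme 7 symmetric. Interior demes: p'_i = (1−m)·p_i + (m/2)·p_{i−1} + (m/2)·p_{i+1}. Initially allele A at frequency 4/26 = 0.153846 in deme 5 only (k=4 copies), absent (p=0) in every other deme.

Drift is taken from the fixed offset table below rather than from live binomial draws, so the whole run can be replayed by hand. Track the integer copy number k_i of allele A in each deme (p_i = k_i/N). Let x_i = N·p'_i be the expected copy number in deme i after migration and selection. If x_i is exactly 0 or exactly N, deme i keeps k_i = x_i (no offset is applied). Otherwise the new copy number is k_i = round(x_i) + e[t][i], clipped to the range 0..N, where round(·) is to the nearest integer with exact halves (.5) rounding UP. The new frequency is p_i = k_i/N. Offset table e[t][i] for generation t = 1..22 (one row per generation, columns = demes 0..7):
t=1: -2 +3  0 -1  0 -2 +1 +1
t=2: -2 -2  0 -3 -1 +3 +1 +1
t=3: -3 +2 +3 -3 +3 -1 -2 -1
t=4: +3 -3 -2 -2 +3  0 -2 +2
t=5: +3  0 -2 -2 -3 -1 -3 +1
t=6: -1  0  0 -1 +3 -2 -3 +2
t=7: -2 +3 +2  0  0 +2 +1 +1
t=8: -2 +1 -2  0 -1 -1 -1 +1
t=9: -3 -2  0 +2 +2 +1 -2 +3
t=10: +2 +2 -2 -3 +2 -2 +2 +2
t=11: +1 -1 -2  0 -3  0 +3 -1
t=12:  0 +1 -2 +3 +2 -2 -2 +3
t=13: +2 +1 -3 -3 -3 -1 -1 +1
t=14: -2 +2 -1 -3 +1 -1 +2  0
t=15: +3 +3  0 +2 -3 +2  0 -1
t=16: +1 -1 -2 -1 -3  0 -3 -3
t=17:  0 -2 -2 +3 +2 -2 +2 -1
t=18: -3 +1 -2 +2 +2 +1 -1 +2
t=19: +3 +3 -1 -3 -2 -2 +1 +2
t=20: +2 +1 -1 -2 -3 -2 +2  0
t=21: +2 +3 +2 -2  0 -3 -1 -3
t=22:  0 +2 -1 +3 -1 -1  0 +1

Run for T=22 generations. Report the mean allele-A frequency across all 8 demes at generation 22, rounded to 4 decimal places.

t=0: k=[0 0 0 0 0 4 0 0]
t=1: x=[0.0000 0.0000 0.0000 0.0000 0.2215 3.6256 0.2278 0.0000] k=[0 0 0 0 0 2 1 0]
t=2: x=[0.0000 0.0000 0.0000 0.0000 0.1108 1.8714 1.0343 0.0577] k=[0 0 0 0 0 5 2 1]
t=3: x=[0.0000 0.0000 0.0000 0.0000 0.2769 4.6402 2.1790 1.1055] k=[0 0 0 0 3 4 0 0]
t=4: x=[0.0000 0.0000 0.0000 0.1638 2.9082 3.7931 0.2278 0.0000] k=[0 0 0 0 6 4 0 0]
t=5: x=[0.0000 0.0000 0.0000 0.3277 5.5910 3.9606 0.2278 0.0000] k=[0 0 0 0 3 3 0 0]
t=6: x=[0.0000 0.0000 0.0000 0.1638 2.8529 2.8889 0.1709 0.0000] k=[0 0 0 0 6 1 0 0]
t=7: x=[0.0000 0.0000 0.0000 0.3277 5.4253 1.2449 0.0570 0.0000] k=[0 0 0 0 5 3 1 0]
t=8: x=[0.0000 0.0000 0.0000 0.2731 4.6419 3.0567 1.0911 0.0577] k=[0 0 0 0 4 2 0 1]
t=9: x=[0.0000 0.0000 0.0000 0.2185 3.6924 2.0394 0.1709 0.9905] k=[0 0 0 2 6 3 0 4]
t=10: x=[0.0000 0.0000 0.1077 2.0962 5.6462 3.0567 0.3985 3.9404] k=[0 0 0 0 8 1 2 6]
t=11: x=[0.0000 0.0000 0.0000 0.4369 7.2118 1.4691 2.2356 6.0023] k=[0 0 0 0 4 1 5 5]
t=12: x=[0.0000 0.0000 0.0000 0.2185 3.6371 1.4130 4.9184 5.2000] k=[0 0 0 3 6 0 3 8]
t=13: x=[0.0000 0.0000 0.1615 2.9811 5.5358 0.5054 3.2073 7.9925] k=[0 0 0 0 3 0 2 9]
t=14: x=[0.0000 0.0000 0.0000 0.1638 2.6870 0.2808 2.3489 8.8983] k=[0 0 0 0 4 0 4 9]
t=15: x=[0.0000 0.0000 0.0000 0.2185 3.5818 0.4493 4.1765 9.0101] k=[0 0 0 2 1 2 4 8]
t=16: x=[0.0000 0.0000 0.1077 1.8229 1.1175 2.0954 4.2328 8.0486] k=[0 0 0 1 0 2 1 5]
t=17: x=[0.0000 0.0000 0.0538 0.8839 0.1662 1.8714 1.3182 4.9733] k=[0 0 0 4 2 0 3 4]
t=18: x=[0.0000 0.0000 0.2153 3.6476 2.0131 0.2808 2.9813 4.1111] k=[0 0 0 6 4 1 2 6]
t=19: x=[0.0000 0.0000 0.3230 5.5289 3.9687 1.2449 2.2356 6.0023] k=[0 0 0 3 2 0 3 8]
t=20: x=[0.0000 0.0000 0.1615 2.7624 1.9578 0.2808 3.2073 7.9925] k=[0 0 0 1 0 0 5 8]
t=21: x=[0.0000 0.0000 0.0538 0.8839 0.0554 0.2808 5.0308 8.1046] k=[0 0 2 0 0 0 4 5]
t=22: x=[0.0000 0.1061 1.7445 0.1092 0.0000 0.2247 3.9511 5.1433] k=[0 2 1 3 0 0 4 6]

0.0769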